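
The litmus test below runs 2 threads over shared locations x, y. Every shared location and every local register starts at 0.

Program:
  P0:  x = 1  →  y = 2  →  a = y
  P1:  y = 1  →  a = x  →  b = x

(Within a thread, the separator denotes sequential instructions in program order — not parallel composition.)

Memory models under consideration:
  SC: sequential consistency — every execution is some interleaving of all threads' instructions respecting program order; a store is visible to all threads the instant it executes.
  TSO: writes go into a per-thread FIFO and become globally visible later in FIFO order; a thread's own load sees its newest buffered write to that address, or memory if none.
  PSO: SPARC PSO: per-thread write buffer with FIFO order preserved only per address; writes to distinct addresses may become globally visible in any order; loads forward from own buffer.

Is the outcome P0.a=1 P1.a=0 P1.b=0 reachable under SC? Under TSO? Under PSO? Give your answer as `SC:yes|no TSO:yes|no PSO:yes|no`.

SC:no TSO:yes PSO:yes

outcome vector order: (P0.a,P1.a,P1.b)
under SC → 1/1/1; 2/0/0; 2/0/1; 2/1/1
under TSO → 1/0/0; 1/0/1; 1/1/1; 2/0/0; 2/0/1; 2/1/1
under PSO → 1/0/0; 1/0/1; 1/1/1; 2/0/0; 2/0/1; 2/1/1
target 1/0/0 ∈ {TSO,PSO}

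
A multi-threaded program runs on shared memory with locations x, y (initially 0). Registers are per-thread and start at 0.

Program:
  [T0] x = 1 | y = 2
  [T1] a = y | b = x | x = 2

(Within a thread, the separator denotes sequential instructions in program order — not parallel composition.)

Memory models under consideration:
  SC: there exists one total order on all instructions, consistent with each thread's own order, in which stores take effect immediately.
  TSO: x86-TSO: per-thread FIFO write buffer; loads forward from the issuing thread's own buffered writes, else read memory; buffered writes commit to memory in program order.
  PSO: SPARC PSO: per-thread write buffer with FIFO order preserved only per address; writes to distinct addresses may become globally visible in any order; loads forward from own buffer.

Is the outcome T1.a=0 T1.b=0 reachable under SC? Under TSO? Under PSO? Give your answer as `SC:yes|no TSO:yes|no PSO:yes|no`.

outcome vector order: (T1.a,T1.b)
SC (3): 00 01 21
TSO (3): 00 01 21
PSO (4): 00 01 20 21
target 00 ∈ {SC,TSO,PSO}

SC:yes TSO:yes PSO:yes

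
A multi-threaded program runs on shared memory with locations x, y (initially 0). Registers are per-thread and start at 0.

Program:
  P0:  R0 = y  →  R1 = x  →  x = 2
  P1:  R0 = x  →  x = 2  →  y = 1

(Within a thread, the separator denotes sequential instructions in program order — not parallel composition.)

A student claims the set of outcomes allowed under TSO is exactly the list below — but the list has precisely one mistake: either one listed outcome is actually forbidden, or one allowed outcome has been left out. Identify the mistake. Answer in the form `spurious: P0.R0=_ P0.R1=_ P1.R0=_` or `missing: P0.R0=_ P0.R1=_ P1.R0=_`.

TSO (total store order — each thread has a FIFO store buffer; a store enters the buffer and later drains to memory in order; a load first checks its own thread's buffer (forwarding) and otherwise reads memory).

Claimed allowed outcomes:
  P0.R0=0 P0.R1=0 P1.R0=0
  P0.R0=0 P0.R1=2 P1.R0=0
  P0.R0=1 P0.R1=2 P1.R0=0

missing: P0.R0=0 P0.R1=0 P1.R0=2

outcome vector order: (P0.R0,P0.R1,P1.R0)
TSO: 4 outcomes — {000, 002, 020, 120}
TSO∖claimed = {002}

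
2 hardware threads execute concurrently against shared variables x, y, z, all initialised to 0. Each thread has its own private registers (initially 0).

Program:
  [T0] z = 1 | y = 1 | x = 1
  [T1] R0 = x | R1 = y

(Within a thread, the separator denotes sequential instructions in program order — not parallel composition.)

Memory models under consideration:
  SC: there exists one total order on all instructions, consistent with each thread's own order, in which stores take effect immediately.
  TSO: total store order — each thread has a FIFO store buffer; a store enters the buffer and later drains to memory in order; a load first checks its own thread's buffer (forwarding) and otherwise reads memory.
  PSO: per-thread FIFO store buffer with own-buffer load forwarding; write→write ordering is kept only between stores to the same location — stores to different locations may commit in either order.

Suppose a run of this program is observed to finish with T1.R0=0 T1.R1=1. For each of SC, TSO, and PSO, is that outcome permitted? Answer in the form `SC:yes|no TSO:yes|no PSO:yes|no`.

SC:yes TSO:yes PSO:yes

outcome vector order: (T1.R0,T1.R1)
[SC] allowed = {00; 01; 11}
[TSO] allowed = {00; 01; 11}
[PSO] allowed = {00; 01; 10; 11}
target 01 ∈ {SC,TSO,PSO}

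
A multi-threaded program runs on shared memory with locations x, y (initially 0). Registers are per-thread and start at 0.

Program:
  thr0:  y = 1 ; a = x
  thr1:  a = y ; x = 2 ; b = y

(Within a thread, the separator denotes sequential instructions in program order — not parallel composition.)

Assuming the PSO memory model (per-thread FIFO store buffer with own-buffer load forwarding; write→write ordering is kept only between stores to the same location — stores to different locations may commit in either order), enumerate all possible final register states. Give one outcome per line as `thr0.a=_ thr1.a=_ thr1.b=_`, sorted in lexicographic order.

thr0.a=0 thr1.a=0 thr1.b=0
thr0.a=0 thr1.a=0 thr1.b=1
thr0.a=0 thr1.a=1 thr1.b=1
thr0.a=2 thr1.a=0 thr1.b=0
thr0.a=2 thr1.a=0 thr1.b=1
thr0.a=2 thr1.a=1 thr1.b=1

outcome vector order: (thr0.a,thr1.a,thr1.b)
|PSO outcomes| = 6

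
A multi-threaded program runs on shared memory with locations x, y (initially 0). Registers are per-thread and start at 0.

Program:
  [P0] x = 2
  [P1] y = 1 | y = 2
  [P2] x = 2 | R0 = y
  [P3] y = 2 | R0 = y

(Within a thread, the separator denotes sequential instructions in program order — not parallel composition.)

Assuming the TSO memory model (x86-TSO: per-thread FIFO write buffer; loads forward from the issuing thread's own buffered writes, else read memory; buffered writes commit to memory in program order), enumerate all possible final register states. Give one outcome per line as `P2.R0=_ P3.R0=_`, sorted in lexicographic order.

P2.R0=0 P3.R0=1
P2.R0=0 P3.R0=2
P2.R0=1 P3.R0=1
P2.R0=1 P3.R0=2
P2.R0=2 P3.R0=1
P2.R0=2 P3.R0=2

outcome vector order: (P2.R0,P3.R0)
|TSO outcomes| = 6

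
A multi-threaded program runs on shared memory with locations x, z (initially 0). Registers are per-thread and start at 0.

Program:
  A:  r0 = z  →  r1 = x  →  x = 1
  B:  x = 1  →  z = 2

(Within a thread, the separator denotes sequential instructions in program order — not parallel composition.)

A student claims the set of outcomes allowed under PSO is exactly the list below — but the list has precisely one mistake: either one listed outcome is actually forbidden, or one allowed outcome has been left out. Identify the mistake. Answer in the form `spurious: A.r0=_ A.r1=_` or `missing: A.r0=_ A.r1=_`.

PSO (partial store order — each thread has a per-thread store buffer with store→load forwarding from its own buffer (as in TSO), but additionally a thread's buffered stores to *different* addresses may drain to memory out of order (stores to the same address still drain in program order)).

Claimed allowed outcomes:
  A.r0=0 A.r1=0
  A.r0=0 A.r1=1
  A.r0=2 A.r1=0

outcome vector order: (A.r0,A.r1)
PSO (4): (0,0) (0,1) (2,0) (2,1)
PSO∖claimed = {(2,1)}

missing: A.r0=2 A.r1=1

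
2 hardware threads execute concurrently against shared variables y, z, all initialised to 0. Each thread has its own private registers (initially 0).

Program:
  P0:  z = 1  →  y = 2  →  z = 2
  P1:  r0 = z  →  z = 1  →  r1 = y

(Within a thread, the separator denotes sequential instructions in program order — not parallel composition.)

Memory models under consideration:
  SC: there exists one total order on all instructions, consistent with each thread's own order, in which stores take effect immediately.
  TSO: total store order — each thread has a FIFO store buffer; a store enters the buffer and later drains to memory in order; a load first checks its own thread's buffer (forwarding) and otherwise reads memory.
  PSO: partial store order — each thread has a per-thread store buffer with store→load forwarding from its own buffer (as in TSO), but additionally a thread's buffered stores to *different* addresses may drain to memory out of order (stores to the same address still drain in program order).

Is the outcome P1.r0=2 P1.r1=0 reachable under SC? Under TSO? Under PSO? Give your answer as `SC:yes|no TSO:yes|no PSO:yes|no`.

SC:no TSO:no PSO:yes

outcome vector order: (P1.r0,P1.r1)
SC (5): 0/0 0/2 1/0 1/2 2/2
TSO (5): 0/0 0/2 1/0 1/2 2/2
PSO (6): 0/0 0/2 1/0 1/2 2/0 2/2
target 2/0 ∈ {PSO}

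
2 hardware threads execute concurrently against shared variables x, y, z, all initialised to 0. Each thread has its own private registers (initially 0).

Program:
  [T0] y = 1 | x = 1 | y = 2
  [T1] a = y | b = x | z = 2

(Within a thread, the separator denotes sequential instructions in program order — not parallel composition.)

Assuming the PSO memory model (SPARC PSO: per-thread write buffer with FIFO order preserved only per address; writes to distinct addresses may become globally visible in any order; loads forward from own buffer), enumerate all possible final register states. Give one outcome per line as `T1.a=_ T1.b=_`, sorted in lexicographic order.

T1.a=0 T1.b=0
T1.a=0 T1.b=1
T1.a=1 T1.b=0
T1.a=1 T1.b=1
T1.a=2 T1.b=0
T1.a=2 T1.b=1

outcome vector order: (T1.a,T1.b)
|PSO outcomes| = 6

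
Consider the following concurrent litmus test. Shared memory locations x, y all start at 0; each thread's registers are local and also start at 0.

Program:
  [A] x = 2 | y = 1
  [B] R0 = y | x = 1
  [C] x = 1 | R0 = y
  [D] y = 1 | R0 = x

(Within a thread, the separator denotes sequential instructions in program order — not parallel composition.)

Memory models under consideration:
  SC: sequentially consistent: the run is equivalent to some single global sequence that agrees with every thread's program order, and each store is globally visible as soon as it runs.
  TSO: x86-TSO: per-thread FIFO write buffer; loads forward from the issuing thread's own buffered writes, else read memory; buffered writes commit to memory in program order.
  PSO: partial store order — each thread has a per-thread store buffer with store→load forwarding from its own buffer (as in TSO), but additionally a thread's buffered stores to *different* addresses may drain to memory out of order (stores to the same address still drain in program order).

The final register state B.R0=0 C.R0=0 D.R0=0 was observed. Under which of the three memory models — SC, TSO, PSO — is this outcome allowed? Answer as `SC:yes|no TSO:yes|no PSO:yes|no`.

outcome vector order: (B.R0,C.R0,D.R0)
[SC] allowed = {0/0/1, 0/0/2, 0/1/0, 0/1/1, 0/1/2, 1/0/1, 1/0/2, 1/1/0, 1/1/1, 1/1/2}
[TSO] allowed = {0/0/0, 0/0/1, 0/0/2, 0/1/0, 0/1/1, 0/1/2, 1/0/0, 1/0/1, 1/0/2, 1/1/0, 1/1/1, 1/1/2}
[PSO] allowed = {0/0/0, 0/0/1, 0/0/2, 0/1/0, 0/1/1, 0/1/2, 1/0/0, 1/0/1, 1/0/2, 1/1/0, 1/1/1, 1/1/2}
target 0/0/0 ∈ {TSO,PSO}

SC:no TSO:yes PSO:yes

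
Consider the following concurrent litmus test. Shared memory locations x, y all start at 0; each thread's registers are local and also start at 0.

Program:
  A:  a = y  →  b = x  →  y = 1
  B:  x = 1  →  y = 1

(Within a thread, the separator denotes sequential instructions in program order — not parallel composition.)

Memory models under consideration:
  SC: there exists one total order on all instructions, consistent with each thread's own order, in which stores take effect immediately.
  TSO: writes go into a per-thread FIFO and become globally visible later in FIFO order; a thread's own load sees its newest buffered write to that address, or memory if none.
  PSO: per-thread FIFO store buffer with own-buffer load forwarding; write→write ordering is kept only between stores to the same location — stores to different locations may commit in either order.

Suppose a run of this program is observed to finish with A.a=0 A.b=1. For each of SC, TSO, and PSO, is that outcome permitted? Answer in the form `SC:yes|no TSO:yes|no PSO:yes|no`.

outcome vector order: (A.a,A.b)
SC: 3 outcomes — {00, 01, 11}
TSO: 3 outcomes — {00, 01, 11}
PSO: 4 outcomes — {00, 01, 10, 11}
target 01 ∈ {SC,TSO,PSO}

SC:yes TSO:yes PSO:yes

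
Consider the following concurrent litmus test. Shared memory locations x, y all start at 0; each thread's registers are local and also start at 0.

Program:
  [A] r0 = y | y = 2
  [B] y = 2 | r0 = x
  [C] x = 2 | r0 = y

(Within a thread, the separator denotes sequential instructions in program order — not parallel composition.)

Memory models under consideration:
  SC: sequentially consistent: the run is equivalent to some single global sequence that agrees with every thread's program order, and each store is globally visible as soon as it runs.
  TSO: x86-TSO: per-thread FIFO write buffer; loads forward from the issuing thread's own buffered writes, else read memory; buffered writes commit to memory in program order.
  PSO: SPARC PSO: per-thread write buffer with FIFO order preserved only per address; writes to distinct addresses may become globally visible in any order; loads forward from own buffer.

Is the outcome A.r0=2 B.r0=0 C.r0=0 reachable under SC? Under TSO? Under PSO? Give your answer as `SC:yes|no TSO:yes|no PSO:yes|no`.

SC:no TSO:yes PSO:yes

outcome vector order: (A.r0,B.r0,C.r0)
under SC → (0,0,2); (0,2,0); (0,2,2); (2,0,2); (2,2,0); (2,2,2)
under TSO → (0,0,0); (0,0,2); (0,2,0); (0,2,2); (2,0,0); (2,0,2); (2,2,0); (2,2,2)
under PSO → (0,0,0); (0,0,2); (0,2,0); (0,2,2); (2,0,0); (2,0,2); (2,2,0); (2,2,2)
target (2,0,0) ∈ {TSO,PSO}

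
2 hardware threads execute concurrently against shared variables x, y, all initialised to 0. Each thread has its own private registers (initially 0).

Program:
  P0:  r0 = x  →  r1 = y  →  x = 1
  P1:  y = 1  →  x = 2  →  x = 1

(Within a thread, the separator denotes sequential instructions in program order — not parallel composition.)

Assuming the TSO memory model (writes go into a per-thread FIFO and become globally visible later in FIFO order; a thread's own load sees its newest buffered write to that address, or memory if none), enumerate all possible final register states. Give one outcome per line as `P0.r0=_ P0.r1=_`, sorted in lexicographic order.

outcome vector order: (P0.r0,P0.r1)
|TSO outcomes| = 4

P0.r0=0 P0.r1=0
P0.r0=0 P0.r1=1
P0.r0=1 P0.r1=1
P0.r0=2 P0.r1=1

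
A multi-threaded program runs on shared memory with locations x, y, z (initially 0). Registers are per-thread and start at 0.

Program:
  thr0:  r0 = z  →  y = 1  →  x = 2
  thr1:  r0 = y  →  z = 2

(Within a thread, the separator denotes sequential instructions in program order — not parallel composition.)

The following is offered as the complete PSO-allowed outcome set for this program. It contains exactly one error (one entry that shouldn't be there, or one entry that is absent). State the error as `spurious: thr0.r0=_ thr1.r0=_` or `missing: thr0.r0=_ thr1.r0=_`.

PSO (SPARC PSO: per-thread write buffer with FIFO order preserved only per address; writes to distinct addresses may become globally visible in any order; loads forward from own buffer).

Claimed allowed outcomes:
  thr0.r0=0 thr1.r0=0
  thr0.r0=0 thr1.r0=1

outcome vector order: (thr0.r0,thr1.r0)
under PSO → 0/0; 0/1; 2/0
PSO∖claimed = {2/0}

missing: thr0.r0=2 thr1.r0=0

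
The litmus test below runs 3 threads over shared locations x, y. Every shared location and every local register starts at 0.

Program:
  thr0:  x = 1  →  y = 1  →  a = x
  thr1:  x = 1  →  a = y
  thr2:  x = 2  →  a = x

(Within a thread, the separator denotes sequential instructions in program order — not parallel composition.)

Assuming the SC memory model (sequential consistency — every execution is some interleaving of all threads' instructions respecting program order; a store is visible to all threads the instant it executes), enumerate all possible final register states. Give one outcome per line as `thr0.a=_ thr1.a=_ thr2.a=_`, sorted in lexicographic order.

thr0.a=1 thr1.a=0 thr2.a=1
thr0.a=1 thr1.a=0 thr2.a=2
thr0.a=1 thr1.a=1 thr2.a=1
thr0.a=1 thr1.a=1 thr2.a=2
thr0.a=2 thr1.a=0 thr2.a=2
thr0.a=2 thr1.a=1 thr2.a=1
thr0.a=2 thr1.a=1 thr2.a=2

outcome vector order: (thr0.a,thr1.a,thr2.a)
|SC outcomes| = 7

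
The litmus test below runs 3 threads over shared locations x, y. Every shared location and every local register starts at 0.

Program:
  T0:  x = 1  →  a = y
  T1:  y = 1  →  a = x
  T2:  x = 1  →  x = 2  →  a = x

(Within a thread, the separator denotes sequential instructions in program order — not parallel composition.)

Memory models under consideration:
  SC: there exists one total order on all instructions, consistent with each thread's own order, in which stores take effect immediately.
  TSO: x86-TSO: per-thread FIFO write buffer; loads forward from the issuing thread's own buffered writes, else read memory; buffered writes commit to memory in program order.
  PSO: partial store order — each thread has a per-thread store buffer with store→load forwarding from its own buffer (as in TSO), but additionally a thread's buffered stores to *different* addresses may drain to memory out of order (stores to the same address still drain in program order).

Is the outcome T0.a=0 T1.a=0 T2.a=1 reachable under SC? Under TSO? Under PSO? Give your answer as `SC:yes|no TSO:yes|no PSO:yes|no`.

SC:no TSO:yes PSO:yes

outcome vector order: (T0.a,T1.a,T2.a)
under SC → <0 1 1>, <0 1 2>, <0 2 2>, <1 0 1>, <1 0 2>, <1 1 1>, <1 1 2>, <1 2 1>, <1 2 2>
under TSO → <0 0 1>, <0 0 2>, <0 1 1>, <0 1 2>, <0 2 1>, <0 2 2>, <1 0 1>, <1 0 2>, <1 1 1>, <1 1 2>, <1 2 1>, <1 2 2>
under PSO → <0 0 1>, <0 0 2>, <0 1 1>, <0 1 2>, <0 2 1>, <0 2 2>, <1 0 1>, <1 0 2>, <1 1 1>, <1 1 2>, <1 2 1>, <1 2 2>
target <0 0 1> ∈ {TSO,PSO}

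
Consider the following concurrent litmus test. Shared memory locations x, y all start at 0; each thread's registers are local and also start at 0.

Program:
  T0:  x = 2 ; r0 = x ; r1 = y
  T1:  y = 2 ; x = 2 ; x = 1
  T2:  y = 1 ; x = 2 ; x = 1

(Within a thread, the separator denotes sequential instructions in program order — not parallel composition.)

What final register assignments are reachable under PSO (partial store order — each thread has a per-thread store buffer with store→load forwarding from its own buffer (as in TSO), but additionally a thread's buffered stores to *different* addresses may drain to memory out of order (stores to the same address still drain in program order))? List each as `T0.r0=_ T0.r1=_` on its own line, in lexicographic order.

outcome vector order: (T0.r0,T0.r1)
|PSO outcomes| = 6

T0.r0=1 T0.r1=0
T0.r0=1 T0.r1=1
T0.r0=1 T0.r1=2
T0.r0=2 T0.r1=0
T0.r0=2 T0.r1=1
T0.r0=2 T0.r1=2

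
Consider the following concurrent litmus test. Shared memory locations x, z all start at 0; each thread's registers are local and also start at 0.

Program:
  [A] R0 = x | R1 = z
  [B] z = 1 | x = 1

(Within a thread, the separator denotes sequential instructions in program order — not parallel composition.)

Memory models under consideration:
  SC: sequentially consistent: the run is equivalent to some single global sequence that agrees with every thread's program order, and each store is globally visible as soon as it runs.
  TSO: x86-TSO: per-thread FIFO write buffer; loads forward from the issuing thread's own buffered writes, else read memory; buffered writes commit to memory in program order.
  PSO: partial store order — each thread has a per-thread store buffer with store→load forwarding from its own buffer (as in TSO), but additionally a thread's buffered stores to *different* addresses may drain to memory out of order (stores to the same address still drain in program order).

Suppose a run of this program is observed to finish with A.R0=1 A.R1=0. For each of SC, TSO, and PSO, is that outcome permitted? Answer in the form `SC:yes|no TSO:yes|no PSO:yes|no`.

SC:no TSO:no PSO:yes

outcome vector order: (A.R0,A.R1)
[SC] allowed = {(0,0), (0,1), (1,1)}
[TSO] allowed = {(0,0), (0,1), (1,1)}
[PSO] allowed = {(0,0), (0,1), (1,0), (1,1)}
target (1,0) ∈ {PSO}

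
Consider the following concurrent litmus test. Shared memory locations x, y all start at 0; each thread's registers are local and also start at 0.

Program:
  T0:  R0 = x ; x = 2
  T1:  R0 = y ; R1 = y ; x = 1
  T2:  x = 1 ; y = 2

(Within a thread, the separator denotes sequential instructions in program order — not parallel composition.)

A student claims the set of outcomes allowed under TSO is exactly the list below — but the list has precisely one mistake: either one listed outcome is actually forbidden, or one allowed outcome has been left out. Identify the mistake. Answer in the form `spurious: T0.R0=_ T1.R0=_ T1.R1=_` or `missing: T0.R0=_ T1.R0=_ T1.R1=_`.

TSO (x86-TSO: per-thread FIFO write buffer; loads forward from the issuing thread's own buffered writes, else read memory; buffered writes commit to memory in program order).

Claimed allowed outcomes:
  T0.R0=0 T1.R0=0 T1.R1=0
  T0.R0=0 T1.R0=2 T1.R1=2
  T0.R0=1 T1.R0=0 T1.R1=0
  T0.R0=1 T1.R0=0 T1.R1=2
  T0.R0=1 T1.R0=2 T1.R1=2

outcome vector order: (T0.R0,T1.R0,T1.R1)
TSO: 6 outcomes — {<0 0 0> <0 0 2> <0 2 2> <1 0 0> <1 0 2> <1 2 2>}
TSO∖claimed = {<0 0 2>}

missing: T0.R0=0 T1.R0=0 T1.R1=2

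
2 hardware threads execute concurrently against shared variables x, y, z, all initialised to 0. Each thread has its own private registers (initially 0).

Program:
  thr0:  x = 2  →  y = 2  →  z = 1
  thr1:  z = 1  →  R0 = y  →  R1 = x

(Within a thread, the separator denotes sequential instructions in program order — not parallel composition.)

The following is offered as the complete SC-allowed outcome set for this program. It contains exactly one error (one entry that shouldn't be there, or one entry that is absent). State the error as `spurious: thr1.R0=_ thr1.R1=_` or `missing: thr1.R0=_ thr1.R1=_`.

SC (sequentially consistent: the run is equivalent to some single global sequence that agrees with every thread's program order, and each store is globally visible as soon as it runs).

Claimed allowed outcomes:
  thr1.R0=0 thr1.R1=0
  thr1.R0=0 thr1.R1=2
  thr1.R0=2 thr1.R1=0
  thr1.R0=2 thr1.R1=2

outcome vector order: (thr1.R0,thr1.R1)
SC: 3 outcomes — {<0 0> <0 2> <2 2>}
claimed∖SC = {<2 0>}

spurious: thr1.R0=2 thr1.R1=0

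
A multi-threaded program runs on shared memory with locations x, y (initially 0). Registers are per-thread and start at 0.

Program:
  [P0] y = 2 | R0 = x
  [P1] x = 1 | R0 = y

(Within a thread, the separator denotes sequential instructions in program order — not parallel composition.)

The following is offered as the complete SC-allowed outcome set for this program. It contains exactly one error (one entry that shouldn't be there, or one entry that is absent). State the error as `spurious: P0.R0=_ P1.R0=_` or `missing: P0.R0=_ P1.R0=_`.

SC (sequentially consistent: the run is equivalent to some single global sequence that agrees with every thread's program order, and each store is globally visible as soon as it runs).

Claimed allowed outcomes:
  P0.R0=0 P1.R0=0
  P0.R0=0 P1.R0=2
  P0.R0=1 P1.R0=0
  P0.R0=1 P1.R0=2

outcome vector order: (P0.R0,P1.R0)
SC: 3 outcomes — {(0,2) (1,0) (1,2)}
claimed∖SC = {(0,0)}

spurious: P0.R0=0 P1.R0=0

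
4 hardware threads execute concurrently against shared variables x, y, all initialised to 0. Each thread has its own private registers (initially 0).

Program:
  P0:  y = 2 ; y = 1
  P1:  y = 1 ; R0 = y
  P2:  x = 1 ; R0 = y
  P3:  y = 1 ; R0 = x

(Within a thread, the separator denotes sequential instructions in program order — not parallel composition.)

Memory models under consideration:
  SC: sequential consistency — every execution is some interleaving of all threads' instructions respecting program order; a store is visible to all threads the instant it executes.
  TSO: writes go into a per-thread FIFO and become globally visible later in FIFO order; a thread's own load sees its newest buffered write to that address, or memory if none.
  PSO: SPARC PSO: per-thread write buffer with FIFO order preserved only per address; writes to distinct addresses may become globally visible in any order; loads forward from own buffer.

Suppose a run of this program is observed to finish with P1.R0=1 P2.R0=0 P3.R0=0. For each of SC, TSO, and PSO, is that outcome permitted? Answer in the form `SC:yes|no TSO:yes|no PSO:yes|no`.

outcome vector order: (P1.R0,P2.R0,P3.R0)
SC: 10 outcomes — {1/0/1, 1/1/0, 1/1/1, 1/2/0, 1/2/1, 2/0/1, 2/1/0, 2/1/1, 2/2/0, 2/2/1}
TSO: 12 outcomes — {1/0/0, 1/0/1, 1/1/0, 1/1/1, 1/2/0, 1/2/1, 2/0/0, 2/0/1, 2/1/0, 2/1/1, 2/2/0, 2/2/1}
PSO: 12 outcomes — {1/0/0, 1/0/1, 1/1/0, 1/1/1, 1/2/0, 1/2/1, 2/0/0, 2/0/1, 2/1/0, 2/1/1, 2/2/0, 2/2/1}
target 1/0/0 ∈ {TSO,PSO}

SC:no TSO:yes PSO:yes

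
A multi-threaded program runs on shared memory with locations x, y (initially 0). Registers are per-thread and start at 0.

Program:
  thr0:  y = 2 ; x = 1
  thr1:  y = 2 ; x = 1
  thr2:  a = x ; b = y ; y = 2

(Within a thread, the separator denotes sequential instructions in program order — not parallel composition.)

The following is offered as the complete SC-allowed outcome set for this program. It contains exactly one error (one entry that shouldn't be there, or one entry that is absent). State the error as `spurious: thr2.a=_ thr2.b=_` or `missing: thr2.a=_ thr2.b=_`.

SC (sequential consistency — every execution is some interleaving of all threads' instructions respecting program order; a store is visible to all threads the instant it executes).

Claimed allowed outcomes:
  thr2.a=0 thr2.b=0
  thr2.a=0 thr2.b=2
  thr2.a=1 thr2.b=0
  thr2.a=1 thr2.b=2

spurious: thr2.a=1 thr2.b=0

outcome vector order: (thr2.a,thr2.b)
under SC → <0 0> <0 2> <1 2>
claimed∖SC = {<1 0>}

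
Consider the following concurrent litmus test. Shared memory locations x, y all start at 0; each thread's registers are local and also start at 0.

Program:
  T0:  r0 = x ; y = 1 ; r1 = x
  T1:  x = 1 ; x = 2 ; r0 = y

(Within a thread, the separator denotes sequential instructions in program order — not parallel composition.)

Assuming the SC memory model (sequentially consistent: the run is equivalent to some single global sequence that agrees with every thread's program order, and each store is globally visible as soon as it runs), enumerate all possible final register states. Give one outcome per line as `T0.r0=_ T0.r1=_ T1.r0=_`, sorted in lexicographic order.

outcome vector order: (T0.r0,T0.r1,T1.r0)
|SC outcomes| = 9

T0.r0=0 T0.r1=0 T1.r0=1
T0.r0=0 T0.r1=1 T1.r0=1
T0.r0=0 T0.r1=2 T1.r0=0
T0.r0=0 T0.r1=2 T1.r0=1
T0.r0=1 T0.r1=1 T1.r0=1
T0.r0=1 T0.r1=2 T1.r0=0
T0.r0=1 T0.r1=2 T1.r0=1
T0.r0=2 T0.r1=2 T1.r0=0
T0.r0=2 T0.r1=2 T1.r0=1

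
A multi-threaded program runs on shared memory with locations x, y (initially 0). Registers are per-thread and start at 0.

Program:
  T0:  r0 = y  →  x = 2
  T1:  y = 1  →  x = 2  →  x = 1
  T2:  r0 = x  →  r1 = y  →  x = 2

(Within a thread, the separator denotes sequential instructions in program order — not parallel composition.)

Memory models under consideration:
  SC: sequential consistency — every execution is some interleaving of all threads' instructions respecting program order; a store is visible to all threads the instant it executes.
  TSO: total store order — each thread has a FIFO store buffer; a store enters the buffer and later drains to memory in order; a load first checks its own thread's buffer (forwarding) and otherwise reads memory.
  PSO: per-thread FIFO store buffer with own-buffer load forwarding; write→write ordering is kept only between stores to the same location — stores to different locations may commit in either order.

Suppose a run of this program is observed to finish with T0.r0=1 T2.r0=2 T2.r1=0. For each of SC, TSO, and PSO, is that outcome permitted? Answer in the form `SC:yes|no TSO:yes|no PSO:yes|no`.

SC:no TSO:no PSO:yes

outcome vector order: (T0.r0,T2.r0,T2.r1)
under SC → 0/0/0 0/0/1 0/1/1 0/2/0 0/2/1 1/0/0 1/0/1 1/1/1 1/2/1
under TSO → 0/0/0 0/0/1 0/1/1 0/2/0 0/2/1 1/0/0 1/0/1 1/1/1 1/2/1
under PSO → 0/0/0 0/0/1 0/1/0 0/1/1 0/2/0 0/2/1 1/0/0 1/0/1 1/1/0 1/1/1 1/2/0 1/2/1
target 1/2/0 ∈ {PSO}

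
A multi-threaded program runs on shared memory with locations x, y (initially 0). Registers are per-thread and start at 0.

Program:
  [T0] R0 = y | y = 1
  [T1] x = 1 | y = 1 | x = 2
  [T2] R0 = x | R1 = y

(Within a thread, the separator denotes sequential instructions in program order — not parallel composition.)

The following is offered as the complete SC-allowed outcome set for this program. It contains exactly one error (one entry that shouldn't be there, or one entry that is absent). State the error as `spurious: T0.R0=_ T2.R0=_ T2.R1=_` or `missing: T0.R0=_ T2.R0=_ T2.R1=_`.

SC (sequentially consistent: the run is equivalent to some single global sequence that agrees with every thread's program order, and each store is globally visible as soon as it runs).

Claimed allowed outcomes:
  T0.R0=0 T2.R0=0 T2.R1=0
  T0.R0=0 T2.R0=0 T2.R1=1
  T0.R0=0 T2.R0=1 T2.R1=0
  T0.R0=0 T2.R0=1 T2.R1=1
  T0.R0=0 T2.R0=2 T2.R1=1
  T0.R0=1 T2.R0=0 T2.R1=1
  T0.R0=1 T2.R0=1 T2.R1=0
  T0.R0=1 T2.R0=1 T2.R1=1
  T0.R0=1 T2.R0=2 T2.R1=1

outcome vector order: (T0.R0,T2.R0,T2.R1)
SC (10): (0,0,0), (0,0,1), (0,1,0), (0,1,1), (0,2,1), (1,0,0), (1,0,1), (1,1,0), (1,1,1), (1,2,1)
SC∖claimed = {(1,0,0)}

missing: T0.R0=1 T2.R0=0 T2.R1=0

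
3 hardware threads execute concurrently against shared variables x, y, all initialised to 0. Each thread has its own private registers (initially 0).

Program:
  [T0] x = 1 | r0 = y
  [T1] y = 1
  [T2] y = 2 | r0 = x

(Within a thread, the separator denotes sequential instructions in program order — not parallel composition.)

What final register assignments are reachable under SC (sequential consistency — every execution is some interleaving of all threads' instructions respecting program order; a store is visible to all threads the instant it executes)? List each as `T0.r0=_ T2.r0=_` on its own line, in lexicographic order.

outcome vector order: (T0.r0,T2.r0)
|SC outcomes| = 5

T0.r0=0 T2.r0=1
T0.r0=1 T2.r0=0
T0.r0=1 T2.r0=1
T0.r0=2 T2.r0=0
T0.r0=2 T2.r0=1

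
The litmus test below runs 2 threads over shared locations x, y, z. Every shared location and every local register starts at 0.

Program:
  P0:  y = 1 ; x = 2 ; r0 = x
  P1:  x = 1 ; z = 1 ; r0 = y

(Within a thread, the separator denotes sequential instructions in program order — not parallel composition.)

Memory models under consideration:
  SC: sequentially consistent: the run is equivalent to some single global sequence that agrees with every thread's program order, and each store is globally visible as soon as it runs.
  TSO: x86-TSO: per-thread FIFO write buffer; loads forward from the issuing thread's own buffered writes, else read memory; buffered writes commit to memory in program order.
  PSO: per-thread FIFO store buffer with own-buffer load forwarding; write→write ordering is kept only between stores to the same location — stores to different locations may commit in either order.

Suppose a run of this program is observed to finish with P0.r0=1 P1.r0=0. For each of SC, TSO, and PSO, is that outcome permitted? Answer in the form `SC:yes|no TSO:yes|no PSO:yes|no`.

SC:no TSO:yes PSO:yes

outcome vector order: (P0.r0,P1.r0)
SC: 3 outcomes — {<1 1> <2 0> <2 1>}
TSO: 4 outcomes — {<1 0> <1 1> <2 0> <2 1>}
PSO: 4 outcomes — {<1 0> <1 1> <2 0> <2 1>}
target <1 0> ∈ {TSO,PSO}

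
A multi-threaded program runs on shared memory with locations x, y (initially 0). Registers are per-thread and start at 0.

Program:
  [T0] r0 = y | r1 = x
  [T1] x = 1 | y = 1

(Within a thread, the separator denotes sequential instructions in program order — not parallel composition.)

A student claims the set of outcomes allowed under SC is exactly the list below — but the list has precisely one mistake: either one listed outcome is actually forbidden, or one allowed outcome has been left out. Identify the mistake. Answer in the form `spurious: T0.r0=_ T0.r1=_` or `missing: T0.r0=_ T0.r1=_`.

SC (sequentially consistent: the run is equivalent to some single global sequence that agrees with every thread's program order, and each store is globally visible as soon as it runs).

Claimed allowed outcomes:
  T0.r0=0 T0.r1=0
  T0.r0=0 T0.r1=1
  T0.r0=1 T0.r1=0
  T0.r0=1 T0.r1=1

spurious: T0.r0=1 T0.r1=0

outcome vector order: (T0.r0,T0.r1)
SC (3): 00, 01, 11
claimed∖SC = {10}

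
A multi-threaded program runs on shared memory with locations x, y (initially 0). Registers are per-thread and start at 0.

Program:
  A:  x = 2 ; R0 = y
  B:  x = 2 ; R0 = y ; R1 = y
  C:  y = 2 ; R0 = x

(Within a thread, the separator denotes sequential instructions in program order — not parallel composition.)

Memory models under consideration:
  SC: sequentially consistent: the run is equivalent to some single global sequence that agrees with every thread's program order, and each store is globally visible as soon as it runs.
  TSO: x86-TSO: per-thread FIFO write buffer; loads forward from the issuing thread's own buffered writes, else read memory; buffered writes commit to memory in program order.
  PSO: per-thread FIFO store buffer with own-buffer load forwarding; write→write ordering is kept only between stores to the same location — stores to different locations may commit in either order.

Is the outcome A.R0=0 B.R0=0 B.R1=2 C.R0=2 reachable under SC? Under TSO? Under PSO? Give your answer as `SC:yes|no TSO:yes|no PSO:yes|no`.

SC:yes TSO:yes PSO:yes

outcome vector order: (A.R0,B.R0,B.R1,C.R0)
under SC → (0,0,0,2) (0,0,2,2) (0,2,2,2) (2,0,0,2) (2,0,2,2) (2,2,2,0) (2,2,2,2)
under TSO → (0,0,0,0) (0,0,0,2) (0,0,2,0) (0,0,2,2) (0,2,2,0) (0,2,2,2) (2,0,0,0) (2,0,0,2) (2,0,2,0) (2,0,2,2) (2,2,2,0) (2,2,2,2)
under PSO → (0,0,0,0) (0,0,0,2) (0,0,2,0) (0,0,2,2) (0,2,2,0) (0,2,2,2) (2,0,0,0) (2,0,0,2) (2,0,2,0) (2,0,2,2) (2,2,2,0) (2,2,2,2)
target (0,0,2,2) ∈ {SC,TSO,PSO}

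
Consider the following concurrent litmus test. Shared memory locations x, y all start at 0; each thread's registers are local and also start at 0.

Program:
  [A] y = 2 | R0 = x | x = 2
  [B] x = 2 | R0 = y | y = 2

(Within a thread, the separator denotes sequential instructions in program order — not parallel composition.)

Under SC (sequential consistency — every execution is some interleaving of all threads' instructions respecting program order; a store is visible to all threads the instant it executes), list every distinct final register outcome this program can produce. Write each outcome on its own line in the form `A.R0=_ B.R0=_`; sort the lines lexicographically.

outcome vector order: (A.R0,B.R0)
|SC outcomes| = 3

A.R0=0 B.R0=2
A.R0=2 B.R0=0
A.R0=2 B.R0=2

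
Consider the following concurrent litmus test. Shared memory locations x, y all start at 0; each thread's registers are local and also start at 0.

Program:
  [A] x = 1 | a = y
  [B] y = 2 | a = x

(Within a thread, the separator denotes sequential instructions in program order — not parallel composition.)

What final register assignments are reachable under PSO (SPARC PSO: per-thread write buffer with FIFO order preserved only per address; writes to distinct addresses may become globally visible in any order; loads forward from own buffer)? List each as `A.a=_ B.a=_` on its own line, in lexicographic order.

A.a=0 B.a=0
A.a=0 B.a=1
A.a=2 B.a=0
A.a=2 B.a=1

outcome vector order: (A.a,B.a)
|PSO outcomes| = 4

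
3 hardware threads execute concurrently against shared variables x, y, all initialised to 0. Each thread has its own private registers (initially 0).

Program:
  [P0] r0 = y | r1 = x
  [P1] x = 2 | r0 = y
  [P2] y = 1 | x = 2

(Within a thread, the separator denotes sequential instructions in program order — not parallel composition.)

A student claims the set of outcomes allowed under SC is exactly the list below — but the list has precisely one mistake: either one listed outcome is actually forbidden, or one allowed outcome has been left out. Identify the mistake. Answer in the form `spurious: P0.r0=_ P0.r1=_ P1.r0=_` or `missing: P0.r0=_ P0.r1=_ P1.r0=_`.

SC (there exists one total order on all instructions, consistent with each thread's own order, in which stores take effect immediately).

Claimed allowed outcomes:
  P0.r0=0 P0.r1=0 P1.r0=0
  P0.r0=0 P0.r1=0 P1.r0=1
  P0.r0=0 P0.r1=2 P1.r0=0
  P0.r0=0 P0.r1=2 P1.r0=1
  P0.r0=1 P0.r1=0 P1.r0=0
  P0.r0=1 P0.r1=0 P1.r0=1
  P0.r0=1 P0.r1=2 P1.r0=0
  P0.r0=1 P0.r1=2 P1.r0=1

outcome vector order: (P0.r0,P0.r1,P1.r0)
SC (7): 0/0/0 0/0/1 0/2/0 0/2/1 1/0/1 1/2/0 1/2/1
claimed∖SC = {1/0/0}

spurious: P0.r0=1 P0.r1=0 P1.r0=0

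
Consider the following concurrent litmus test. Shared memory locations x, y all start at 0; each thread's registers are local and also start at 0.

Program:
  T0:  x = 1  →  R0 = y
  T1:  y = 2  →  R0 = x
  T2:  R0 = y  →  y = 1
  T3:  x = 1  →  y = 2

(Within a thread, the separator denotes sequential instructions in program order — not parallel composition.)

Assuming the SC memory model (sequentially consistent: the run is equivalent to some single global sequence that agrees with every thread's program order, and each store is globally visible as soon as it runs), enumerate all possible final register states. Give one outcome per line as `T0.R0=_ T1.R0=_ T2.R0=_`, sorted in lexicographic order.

outcome vector order: (T0.R0,T1.R0,T2.R0)
|SC outcomes| = 10

T0.R0=0 T1.R0=1 T2.R0=0
T0.R0=0 T1.R0=1 T2.R0=2
T0.R0=1 T1.R0=0 T2.R0=0
T0.R0=1 T1.R0=0 T2.R0=2
T0.R0=1 T1.R0=1 T2.R0=0
T0.R0=1 T1.R0=1 T2.R0=2
T0.R0=2 T1.R0=0 T2.R0=0
T0.R0=2 T1.R0=0 T2.R0=2
T0.R0=2 T1.R0=1 T2.R0=0
T0.R0=2 T1.R0=1 T2.R0=2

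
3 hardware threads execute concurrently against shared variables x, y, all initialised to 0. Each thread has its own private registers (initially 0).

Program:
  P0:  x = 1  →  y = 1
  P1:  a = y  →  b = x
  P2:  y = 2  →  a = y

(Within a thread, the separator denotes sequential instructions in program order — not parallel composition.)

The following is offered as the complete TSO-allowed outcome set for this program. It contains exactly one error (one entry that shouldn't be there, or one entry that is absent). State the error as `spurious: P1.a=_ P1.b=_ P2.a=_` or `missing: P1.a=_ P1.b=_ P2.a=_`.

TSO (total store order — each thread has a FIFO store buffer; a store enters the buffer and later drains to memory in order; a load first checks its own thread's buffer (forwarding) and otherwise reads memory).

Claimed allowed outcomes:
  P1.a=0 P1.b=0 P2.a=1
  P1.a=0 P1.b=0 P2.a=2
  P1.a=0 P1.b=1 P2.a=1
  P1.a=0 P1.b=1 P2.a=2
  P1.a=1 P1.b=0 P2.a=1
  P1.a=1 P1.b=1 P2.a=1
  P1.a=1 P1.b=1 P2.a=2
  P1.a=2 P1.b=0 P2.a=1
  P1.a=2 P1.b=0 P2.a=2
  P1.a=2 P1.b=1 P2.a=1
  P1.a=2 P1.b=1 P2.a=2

spurious: P1.a=1 P1.b=0 P2.a=1

outcome vector order: (P1.a,P1.b,P2.a)
TSO: 10 outcomes — {001 002 011 012 111 112 201 202 211 212}
claimed∖TSO = {101}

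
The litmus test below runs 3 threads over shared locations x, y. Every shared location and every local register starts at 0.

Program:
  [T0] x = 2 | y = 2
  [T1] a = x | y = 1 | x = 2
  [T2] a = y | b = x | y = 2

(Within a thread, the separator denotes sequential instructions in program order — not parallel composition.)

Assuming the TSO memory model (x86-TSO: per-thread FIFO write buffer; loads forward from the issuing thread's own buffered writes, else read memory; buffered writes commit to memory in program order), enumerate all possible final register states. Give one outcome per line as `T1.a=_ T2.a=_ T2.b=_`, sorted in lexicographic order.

outcome vector order: (T1.a,T2.a,T2.b)
|TSO outcomes| = 9

T1.a=0 T2.a=0 T2.b=0
T1.a=0 T2.a=0 T2.b=2
T1.a=0 T2.a=1 T2.b=0
T1.a=0 T2.a=1 T2.b=2
T1.a=0 T2.a=2 T2.b=2
T1.a=2 T2.a=0 T2.b=0
T1.a=2 T2.a=0 T2.b=2
T1.a=2 T2.a=1 T2.b=2
T1.a=2 T2.a=2 T2.b=2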